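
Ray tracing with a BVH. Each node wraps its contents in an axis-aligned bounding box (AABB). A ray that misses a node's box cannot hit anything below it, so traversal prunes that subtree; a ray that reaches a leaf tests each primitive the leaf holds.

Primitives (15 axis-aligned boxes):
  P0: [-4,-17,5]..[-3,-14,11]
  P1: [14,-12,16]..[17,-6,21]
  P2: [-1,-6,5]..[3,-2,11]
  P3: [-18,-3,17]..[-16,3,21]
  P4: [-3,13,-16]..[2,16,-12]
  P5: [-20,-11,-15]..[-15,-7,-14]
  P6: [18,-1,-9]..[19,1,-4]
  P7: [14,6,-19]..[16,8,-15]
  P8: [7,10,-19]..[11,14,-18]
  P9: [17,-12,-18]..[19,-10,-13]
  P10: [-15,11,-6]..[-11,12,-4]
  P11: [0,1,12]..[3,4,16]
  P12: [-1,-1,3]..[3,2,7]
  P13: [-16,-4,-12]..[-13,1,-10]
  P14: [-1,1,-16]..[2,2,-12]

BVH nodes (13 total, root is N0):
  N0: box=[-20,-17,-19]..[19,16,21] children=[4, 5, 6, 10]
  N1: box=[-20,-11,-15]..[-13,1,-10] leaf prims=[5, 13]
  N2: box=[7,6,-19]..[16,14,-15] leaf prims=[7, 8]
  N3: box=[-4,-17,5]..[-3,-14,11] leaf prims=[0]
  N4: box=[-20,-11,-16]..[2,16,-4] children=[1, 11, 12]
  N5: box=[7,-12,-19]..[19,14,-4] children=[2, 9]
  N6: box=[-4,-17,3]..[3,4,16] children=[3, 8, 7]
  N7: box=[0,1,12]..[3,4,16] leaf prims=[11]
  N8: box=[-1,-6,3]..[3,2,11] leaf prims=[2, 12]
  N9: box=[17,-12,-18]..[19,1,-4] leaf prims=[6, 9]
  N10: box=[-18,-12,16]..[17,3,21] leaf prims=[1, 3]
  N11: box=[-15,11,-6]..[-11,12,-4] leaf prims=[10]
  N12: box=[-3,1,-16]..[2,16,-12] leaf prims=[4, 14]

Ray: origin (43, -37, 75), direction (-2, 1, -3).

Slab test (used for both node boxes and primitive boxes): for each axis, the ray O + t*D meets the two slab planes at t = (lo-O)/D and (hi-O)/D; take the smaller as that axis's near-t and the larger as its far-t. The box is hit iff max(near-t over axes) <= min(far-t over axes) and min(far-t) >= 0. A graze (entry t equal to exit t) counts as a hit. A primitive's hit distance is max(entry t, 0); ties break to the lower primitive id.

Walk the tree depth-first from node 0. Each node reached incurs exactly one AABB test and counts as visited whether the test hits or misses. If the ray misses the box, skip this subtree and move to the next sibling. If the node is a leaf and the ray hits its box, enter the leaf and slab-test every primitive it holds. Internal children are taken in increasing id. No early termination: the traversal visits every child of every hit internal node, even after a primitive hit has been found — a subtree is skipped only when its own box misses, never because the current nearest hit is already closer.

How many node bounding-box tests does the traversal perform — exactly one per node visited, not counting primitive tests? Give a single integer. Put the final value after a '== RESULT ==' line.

Walk:
N0 x:[12,63/2] y:[20,53] z:[18,94/3] -> hit [20,94/3], descend [4, 5, 6, 10]
  N4 x:[41/2,63/2] y:[26,53] z:[79/3,91/3] -> hit [79/3,91/3], descend [1, 11, 12]
    N1 x:[28,63/2] y:[26,38] z:[85/3,30] -> hit [85/3,30] leaf, test {P5@t=89/3, P13(miss)}
    N11 x:[27,29] y:[48,49] z:[79/3,27] -> miss, prune
    N12 x:[41/2,23] y:[38,53] z:[29,91/3] -> miss, prune
  N5 x:[12,18] y:[25,51] z:[79/3,94/3] -> miss, prune
  N6 x:[20,47/2] y:[20,41] z:[59/3,24] -> hit [20,47/2], descend [3, 7, 8]
    N3 x:[23,47/2] y:[20,23] z:[64/3,70/3] -> hit [23,23] leaf, test {P0@t=23}
    N7 x:[20,43/2] y:[38,41] z:[59/3,21] -> miss, prune
    N8 x:[20,22] y:[31,39] z:[64/3,24] -> miss, prune
  N10 x:[13,61/2] y:[25,40] z:[18,59/3] -> miss, prune

order=[0, 4, 1, 11, 12, 5, 6, 3, 7, 8, 10]  |boxes|=11  |leaves|=2  hit=P0

== RESULT ==
11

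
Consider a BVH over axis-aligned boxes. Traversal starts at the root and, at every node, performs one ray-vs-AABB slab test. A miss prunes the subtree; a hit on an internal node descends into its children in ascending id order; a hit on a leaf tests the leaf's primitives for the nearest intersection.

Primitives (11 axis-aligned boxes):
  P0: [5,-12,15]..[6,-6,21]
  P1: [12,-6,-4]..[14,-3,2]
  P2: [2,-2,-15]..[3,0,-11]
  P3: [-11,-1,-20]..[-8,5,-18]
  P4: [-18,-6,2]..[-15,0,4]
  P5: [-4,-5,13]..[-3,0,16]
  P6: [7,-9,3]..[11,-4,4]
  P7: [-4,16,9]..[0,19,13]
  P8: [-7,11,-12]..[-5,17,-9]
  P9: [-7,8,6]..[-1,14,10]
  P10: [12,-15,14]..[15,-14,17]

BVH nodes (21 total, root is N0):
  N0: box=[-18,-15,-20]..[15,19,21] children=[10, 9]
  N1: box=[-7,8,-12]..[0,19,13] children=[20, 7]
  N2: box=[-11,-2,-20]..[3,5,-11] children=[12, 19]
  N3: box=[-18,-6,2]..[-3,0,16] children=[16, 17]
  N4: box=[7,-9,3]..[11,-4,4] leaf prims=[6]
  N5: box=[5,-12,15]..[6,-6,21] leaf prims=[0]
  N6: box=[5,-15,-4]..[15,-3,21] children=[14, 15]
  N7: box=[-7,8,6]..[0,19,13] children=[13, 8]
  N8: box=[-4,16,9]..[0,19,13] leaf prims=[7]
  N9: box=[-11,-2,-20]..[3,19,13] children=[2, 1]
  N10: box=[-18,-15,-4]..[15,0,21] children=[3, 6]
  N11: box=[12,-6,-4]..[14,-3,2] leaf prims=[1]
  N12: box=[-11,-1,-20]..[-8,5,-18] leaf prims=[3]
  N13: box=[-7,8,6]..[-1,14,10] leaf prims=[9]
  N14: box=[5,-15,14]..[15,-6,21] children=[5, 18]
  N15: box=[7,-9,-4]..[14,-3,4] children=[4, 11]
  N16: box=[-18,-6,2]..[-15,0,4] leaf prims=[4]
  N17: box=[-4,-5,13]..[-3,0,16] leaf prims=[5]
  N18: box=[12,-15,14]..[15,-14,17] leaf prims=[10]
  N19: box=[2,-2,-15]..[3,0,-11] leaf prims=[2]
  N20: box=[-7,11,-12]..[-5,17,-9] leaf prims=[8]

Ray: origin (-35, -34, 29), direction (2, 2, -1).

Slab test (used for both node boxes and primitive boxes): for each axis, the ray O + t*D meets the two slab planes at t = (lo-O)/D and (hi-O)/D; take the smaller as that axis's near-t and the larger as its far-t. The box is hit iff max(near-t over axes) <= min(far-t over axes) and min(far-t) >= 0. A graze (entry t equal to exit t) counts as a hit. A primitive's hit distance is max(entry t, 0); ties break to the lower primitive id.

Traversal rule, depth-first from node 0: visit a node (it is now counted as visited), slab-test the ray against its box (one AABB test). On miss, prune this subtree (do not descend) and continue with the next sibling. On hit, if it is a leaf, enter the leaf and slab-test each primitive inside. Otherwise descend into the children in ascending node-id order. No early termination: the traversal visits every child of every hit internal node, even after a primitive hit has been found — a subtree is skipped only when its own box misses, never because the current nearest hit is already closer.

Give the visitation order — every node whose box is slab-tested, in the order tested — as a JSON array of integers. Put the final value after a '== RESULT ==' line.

Traverse from the root:
N0 x:[17/2,25] y:[19/2,53/2] z:[8,49] -> hit [19/2,25], descend [9, 10]
  N9 x:[12,19] y:[16,53/2] z:[16,49] -> hit [16,19], descend [1, 2]
    N1 x:[14,35/2] y:[21,53/2] z:[16,41] -> miss, prune
    N2 x:[12,19] y:[16,39/2] z:[40,49] -> miss, prune
  N10 x:[17/2,25] y:[19/2,17] z:[8,33] -> hit [19/2,17], descend [3, 6]
    N3 x:[17/2,16] y:[14,17] z:[13,27] -> hit [14,16], descend [16, 17]
      N16 x:[17/2,10] y:[14,17] z:[25,27] -> miss, prune
      N17 x:[31/2,16] y:[29/2,17] z:[13,16] -> hit [31/2,16] leaf, test {P5@t=31/2}
    N6 x:[20,25] y:[19/2,31/2] z:[8,33] -> miss, prune

Summary -> nodes [0, 9, 1, 2, 10, 3, 16, 17, 6]; box-tests=9; leaf-entries=1; first=P5

== RESULT ==
[0, 9, 1, 2, 10, 3, 16, 17, 6]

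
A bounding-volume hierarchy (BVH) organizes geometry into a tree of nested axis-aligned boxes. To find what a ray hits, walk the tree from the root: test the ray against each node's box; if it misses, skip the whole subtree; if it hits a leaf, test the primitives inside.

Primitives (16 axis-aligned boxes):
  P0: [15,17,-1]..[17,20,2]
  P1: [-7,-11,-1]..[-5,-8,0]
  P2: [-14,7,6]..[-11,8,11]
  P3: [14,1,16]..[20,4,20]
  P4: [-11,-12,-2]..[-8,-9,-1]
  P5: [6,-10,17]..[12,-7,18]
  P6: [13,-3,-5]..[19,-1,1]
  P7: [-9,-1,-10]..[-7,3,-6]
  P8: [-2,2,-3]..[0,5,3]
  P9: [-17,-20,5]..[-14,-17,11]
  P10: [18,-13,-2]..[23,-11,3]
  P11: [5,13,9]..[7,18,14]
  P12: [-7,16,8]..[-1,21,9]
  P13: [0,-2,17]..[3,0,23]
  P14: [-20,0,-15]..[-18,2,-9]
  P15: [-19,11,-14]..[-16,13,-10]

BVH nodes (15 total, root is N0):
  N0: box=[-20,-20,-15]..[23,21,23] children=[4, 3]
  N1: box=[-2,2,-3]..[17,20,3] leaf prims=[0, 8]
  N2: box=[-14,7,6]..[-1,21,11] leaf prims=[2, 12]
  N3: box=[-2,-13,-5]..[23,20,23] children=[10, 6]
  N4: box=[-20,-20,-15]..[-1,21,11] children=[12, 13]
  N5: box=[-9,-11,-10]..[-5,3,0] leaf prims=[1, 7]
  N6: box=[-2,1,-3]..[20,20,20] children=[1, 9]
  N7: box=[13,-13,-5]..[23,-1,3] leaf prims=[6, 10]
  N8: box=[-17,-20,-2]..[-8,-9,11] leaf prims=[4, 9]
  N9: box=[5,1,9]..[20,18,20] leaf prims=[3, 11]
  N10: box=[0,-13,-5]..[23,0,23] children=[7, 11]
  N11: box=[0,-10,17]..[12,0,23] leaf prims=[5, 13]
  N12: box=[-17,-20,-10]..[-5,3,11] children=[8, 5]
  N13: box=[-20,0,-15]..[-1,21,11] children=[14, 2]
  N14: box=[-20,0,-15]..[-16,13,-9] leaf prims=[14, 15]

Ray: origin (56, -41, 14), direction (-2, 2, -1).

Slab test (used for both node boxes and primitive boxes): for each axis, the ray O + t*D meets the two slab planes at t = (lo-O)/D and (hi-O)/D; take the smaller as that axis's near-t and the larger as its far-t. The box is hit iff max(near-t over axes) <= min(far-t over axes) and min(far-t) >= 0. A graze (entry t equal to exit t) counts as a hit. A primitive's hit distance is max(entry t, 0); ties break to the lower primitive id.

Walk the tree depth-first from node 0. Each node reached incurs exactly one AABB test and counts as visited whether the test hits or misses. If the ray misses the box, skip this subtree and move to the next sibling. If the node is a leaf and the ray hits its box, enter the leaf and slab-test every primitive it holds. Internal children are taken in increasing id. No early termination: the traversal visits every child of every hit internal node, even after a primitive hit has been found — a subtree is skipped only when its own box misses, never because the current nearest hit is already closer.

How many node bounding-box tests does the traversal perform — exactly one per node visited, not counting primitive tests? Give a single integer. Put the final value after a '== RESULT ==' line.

Trace the traversal:
N0 x:[33/2,38] y:[21/2,31] z:[-9,29] -> hit [33/2,29], descend [3, 4]
  N3 x:[33/2,29] y:[14,61/2] z:[-9,19] -> hit [33/2,19], descend [6, 10]
    N6 x:[18,29] y:[21,61/2] z:[-6,17] -> miss, prune
    N10 x:[33/2,28] y:[14,41/2] z:[-9,19] -> hit [33/2,19], descend [7, 11]
      N7 x:[33/2,43/2] y:[14,20] z:[11,19] -> hit [33/2,19] leaf, test {P6@t=19, P10(miss)}
      N11 x:[22,28] y:[31/2,41/2] z:[-9,-3] -> miss, prune
  N4 x:[57/2,38] y:[21/2,31] z:[3,29] -> hit [57/2,29], descend [12, 13]
    N12 x:[61/2,73/2] y:[21/2,22] z:[3,24] -> miss, prune
    N13 x:[57/2,38] y:[41/2,31] z:[3,29] -> hit [57/2,29], descend [2, 14]
      N2 x:[57/2,35] y:[24,31] z:[3,8] -> miss, prune
      N14 x:[36,38] y:[41/2,27] z:[23,29] -> miss, prune

Summary -> nodes [0, 3, 6, 10, 7, 11, 4, 12, 13, 2, 14]; box-tests=11; leaf-entries=1; first=P6

== RESULT ==
11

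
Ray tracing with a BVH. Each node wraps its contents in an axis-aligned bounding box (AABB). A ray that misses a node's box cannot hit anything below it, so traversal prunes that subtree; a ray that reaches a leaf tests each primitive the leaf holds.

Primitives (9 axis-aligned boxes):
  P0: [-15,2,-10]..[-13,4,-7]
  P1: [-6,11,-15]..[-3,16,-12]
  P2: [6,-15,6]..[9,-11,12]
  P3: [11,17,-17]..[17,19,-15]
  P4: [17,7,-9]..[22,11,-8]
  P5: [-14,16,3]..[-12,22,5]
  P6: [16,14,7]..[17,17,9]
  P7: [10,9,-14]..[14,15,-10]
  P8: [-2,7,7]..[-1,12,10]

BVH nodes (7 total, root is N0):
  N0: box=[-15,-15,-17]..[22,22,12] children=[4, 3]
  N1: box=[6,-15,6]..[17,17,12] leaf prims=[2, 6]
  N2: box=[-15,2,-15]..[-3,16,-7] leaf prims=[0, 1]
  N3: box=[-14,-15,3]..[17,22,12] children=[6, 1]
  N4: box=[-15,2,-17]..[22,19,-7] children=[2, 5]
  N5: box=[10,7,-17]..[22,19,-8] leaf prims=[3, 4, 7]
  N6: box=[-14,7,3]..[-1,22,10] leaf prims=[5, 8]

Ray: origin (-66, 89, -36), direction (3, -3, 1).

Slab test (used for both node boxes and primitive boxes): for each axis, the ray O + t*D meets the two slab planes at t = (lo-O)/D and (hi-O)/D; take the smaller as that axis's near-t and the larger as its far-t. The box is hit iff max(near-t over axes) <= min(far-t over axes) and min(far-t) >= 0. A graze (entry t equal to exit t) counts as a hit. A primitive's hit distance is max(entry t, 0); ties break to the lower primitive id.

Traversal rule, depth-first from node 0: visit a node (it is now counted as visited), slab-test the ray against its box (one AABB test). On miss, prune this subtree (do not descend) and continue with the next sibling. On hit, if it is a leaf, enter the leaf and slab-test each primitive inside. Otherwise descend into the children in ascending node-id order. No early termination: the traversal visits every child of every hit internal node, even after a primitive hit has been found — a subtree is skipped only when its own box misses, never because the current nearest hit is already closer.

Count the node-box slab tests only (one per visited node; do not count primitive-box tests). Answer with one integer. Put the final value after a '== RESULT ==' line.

Trace the traversal:
N0 x:[17,88/3] y:[67/3,104/3] z:[19,48] -> hit [67/3,88/3], descend [3, 4]
  N3 x:[52/3,83/3] y:[67/3,104/3] z:[39,48] -> miss, prune
  N4 x:[17,88/3] y:[70/3,29] z:[19,29] -> hit [70/3,29], descend [2, 5]
    N2 x:[17,21] y:[73/3,29] z:[21,29] -> miss, prune
    N5 x:[76/3,88/3] y:[70/3,82/3] z:[19,28] -> hit [76/3,82/3] leaf, test {P3(miss), P4(miss), P7@t=76/3}

Summary -> nodes [0, 3, 4, 2, 5]; box-tests=5; leaf-entries=1; first=P7

== RESULT ==
5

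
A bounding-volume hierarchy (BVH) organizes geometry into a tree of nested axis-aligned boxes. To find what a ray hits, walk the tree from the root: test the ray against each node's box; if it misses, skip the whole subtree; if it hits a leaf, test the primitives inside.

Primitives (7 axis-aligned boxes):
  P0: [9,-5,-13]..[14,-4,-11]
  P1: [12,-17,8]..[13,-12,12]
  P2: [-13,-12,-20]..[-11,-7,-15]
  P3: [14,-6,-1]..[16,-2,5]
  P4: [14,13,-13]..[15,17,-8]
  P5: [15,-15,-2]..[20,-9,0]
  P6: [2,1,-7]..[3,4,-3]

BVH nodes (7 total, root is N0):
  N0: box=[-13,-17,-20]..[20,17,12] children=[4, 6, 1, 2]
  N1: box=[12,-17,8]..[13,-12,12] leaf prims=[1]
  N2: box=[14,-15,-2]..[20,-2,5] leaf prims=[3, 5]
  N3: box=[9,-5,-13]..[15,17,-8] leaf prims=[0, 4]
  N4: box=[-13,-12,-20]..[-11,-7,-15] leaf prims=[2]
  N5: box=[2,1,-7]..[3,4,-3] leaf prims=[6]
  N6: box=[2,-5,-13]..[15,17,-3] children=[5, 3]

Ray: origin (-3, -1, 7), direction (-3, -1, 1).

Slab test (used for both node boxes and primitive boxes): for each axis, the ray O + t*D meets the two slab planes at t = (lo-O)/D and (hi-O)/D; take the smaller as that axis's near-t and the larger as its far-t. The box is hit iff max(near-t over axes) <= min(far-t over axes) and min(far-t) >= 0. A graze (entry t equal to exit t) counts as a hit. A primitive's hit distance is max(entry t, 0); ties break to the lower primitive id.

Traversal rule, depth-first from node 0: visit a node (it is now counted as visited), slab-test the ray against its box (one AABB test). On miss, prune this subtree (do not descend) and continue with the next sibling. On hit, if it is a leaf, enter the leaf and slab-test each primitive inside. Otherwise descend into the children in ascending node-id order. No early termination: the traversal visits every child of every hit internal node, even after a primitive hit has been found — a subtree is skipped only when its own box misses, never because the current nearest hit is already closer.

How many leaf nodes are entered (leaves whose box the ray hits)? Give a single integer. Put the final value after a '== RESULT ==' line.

Traverse from the root:
N0 x:[-23/3,10/3] y:[-18,16] z:[-27,5] -> hit [-23/3,10/3], descend [1, 2, 4, 6]
  N1 x:[-16/3,-5] y:[11,16] z:[1,5] -> miss, prune
  N2 x:[-23/3,-17/3] y:[1,14] z:[-9,-2] -> miss, prune
  N4 x:[8/3,10/3] y:[6,11] z:[-27,-22] -> miss, prune
  N6 x:[-6,-5/3] y:[-18,4] z:[-20,-10] -> miss, prune

5 AABB tests over nodes [0, 1, 2, 4, 6]; 0 leaves entered; closest miss.

== RESULT ==
0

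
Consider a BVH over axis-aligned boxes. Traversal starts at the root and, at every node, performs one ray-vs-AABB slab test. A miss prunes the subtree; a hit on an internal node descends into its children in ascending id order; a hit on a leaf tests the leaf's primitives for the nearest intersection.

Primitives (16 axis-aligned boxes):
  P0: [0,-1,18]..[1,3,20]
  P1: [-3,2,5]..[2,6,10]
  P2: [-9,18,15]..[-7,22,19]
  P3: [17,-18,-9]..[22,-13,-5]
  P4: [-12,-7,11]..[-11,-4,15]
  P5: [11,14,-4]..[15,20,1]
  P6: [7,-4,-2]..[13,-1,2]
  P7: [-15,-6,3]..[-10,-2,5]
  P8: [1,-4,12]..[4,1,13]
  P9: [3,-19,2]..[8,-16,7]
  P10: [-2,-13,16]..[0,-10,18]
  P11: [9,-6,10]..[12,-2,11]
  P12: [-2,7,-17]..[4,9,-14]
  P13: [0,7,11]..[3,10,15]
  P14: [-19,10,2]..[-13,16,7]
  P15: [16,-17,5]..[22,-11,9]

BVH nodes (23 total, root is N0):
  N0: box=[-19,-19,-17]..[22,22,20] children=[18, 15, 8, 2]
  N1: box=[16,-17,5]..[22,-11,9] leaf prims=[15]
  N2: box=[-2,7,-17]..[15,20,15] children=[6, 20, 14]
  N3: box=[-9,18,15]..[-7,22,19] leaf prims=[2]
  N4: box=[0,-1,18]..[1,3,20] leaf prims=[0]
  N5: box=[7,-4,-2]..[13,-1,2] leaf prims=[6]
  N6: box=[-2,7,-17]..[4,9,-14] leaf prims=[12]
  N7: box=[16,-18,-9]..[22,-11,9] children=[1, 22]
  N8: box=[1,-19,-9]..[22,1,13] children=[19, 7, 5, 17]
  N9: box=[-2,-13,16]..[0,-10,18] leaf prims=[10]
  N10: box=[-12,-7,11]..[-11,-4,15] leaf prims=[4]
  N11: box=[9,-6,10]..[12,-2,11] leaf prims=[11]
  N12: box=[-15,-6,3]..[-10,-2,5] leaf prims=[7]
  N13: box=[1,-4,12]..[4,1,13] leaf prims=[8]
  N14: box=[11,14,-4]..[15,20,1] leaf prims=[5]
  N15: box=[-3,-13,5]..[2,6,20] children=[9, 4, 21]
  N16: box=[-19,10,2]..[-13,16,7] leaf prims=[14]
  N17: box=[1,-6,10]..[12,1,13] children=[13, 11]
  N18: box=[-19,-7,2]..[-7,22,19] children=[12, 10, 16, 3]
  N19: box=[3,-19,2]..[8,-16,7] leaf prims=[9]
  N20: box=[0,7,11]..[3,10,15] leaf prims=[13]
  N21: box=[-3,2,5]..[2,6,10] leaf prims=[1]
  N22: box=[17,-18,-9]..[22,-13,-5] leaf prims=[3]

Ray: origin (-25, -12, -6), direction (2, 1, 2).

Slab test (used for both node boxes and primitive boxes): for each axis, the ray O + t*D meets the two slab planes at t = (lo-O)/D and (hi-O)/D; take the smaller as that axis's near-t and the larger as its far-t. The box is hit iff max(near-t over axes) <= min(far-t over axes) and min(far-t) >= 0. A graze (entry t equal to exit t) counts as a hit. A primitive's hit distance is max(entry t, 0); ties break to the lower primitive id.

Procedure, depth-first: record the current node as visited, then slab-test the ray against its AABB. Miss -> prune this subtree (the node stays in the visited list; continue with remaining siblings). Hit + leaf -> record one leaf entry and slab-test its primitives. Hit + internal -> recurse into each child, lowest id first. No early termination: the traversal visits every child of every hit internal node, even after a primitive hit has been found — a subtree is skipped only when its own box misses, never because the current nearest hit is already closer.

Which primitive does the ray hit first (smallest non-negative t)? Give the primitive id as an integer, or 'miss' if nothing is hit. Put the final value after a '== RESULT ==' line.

Traverse from the root:
N0 x:[3,47/2] y:[-7,34] z:[-11/2,13] -> hit [3,13], descend [2, 8, 15, 18]
  N2 x:[23/2,20] y:[19,32] z:[-11/2,21/2] -> miss, prune
  N8 x:[13,47/2] y:[-7,13] z:[-3/2,19/2] -> miss, prune
  N15 x:[11,27/2] y:[-1,18] z:[11/2,13] -> hit [11,13], descend [4, 9, 21]
    N4 x:[25/2,13] y:[11,15] z:[12,13] -> hit [25/2,13] leaf, test {P0@t=25/2}
    N9 x:[23/2,25/2] y:[-1,2] z:[11,12] -> miss, prune
    N21 x:[11,27/2] y:[14,18] z:[11/2,8] -> miss, prune
  N18 x:[3,9] y:[5,34] z:[4,25/2] -> hit [5,9], descend [3, 10, 12, 16]
    N3 x:[8,9] y:[30,34] z:[21/2,25/2] -> miss, prune
    N10 x:[13/2,7] y:[5,8] z:[17/2,21/2] -> miss, prune
    N12 x:[5,15/2] y:[6,10] z:[9/2,11/2] -> miss, prune
    N16 x:[3,6] y:[22,28] z:[4,13/2] -> miss, prune

Visited [0, 2, 8, 15, 4, 9, 21, 18, 3, 10, 12, 16]. Tests: 12 box, 1 leaf. Nearest: P0.

== RESULT ==
0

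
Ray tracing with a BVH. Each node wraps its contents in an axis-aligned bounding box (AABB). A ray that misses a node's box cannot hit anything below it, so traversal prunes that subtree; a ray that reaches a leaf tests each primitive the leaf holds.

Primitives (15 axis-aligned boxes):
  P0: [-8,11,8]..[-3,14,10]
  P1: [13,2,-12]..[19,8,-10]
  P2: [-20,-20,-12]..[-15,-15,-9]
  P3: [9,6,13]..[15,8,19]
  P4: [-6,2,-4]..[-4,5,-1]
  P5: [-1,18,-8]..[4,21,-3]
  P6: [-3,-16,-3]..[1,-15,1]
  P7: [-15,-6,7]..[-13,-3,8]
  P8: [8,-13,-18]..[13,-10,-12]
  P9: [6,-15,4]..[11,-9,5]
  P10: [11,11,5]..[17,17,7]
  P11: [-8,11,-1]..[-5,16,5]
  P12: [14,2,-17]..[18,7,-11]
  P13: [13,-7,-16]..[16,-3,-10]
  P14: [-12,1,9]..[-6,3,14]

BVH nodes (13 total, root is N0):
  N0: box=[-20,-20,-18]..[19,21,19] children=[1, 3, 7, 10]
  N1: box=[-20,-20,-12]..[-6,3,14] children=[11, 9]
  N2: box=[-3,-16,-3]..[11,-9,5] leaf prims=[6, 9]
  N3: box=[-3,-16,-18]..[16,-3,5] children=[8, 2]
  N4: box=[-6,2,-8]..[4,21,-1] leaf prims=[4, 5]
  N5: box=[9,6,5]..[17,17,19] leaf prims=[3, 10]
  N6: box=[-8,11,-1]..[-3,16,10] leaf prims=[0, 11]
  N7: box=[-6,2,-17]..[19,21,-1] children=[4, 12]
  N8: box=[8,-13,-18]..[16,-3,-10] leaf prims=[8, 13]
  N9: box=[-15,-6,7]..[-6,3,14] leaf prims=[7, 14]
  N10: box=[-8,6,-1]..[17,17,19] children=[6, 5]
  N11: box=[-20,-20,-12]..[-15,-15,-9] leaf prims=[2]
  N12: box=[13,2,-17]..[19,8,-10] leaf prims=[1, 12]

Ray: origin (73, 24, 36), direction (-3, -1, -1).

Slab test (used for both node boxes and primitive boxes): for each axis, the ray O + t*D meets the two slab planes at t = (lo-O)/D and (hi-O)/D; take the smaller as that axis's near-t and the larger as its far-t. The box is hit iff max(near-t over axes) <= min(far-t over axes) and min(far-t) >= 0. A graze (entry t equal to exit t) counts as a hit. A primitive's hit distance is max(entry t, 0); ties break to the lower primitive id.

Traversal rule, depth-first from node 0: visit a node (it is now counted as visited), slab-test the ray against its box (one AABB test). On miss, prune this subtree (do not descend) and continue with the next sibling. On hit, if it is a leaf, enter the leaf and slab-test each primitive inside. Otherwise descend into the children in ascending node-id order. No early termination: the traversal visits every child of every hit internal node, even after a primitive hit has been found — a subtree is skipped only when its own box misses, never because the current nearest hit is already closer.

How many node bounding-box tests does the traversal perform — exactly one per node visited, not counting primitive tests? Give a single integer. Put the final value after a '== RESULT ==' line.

Trace the traversal:
N0 x:[18,31] y:[3,44] z:[17,54] -> hit [18,31], descend [1, 3, 7, 10]
  N1 x:[79/3,31] y:[21,44] z:[22,48] -> hit [79/3,31], descend [9, 11]
    N9 x:[79/3,88/3] y:[21,30] z:[22,29] -> hit [79/3,29] leaf, test {P7@t=86/3, P14(miss)}
    N11 x:[88/3,31] y:[39,44] z:[45,48] -> miss, prune
  N3 x:[19,76/3] y:[27,40] z:[31,54] -> miss, prune
  N7 x:[18,79/3] y:[3,22] z:[37,53] -> miss, prune
  N10 x:[56/3,27] y:[7,18] z:[17,37] -> miss, prune

7 AABB tests over nodes [0, 1, 9, 11, 3, 7, 10]; 1 leaf entered; closest P7.

== RESULT ==
7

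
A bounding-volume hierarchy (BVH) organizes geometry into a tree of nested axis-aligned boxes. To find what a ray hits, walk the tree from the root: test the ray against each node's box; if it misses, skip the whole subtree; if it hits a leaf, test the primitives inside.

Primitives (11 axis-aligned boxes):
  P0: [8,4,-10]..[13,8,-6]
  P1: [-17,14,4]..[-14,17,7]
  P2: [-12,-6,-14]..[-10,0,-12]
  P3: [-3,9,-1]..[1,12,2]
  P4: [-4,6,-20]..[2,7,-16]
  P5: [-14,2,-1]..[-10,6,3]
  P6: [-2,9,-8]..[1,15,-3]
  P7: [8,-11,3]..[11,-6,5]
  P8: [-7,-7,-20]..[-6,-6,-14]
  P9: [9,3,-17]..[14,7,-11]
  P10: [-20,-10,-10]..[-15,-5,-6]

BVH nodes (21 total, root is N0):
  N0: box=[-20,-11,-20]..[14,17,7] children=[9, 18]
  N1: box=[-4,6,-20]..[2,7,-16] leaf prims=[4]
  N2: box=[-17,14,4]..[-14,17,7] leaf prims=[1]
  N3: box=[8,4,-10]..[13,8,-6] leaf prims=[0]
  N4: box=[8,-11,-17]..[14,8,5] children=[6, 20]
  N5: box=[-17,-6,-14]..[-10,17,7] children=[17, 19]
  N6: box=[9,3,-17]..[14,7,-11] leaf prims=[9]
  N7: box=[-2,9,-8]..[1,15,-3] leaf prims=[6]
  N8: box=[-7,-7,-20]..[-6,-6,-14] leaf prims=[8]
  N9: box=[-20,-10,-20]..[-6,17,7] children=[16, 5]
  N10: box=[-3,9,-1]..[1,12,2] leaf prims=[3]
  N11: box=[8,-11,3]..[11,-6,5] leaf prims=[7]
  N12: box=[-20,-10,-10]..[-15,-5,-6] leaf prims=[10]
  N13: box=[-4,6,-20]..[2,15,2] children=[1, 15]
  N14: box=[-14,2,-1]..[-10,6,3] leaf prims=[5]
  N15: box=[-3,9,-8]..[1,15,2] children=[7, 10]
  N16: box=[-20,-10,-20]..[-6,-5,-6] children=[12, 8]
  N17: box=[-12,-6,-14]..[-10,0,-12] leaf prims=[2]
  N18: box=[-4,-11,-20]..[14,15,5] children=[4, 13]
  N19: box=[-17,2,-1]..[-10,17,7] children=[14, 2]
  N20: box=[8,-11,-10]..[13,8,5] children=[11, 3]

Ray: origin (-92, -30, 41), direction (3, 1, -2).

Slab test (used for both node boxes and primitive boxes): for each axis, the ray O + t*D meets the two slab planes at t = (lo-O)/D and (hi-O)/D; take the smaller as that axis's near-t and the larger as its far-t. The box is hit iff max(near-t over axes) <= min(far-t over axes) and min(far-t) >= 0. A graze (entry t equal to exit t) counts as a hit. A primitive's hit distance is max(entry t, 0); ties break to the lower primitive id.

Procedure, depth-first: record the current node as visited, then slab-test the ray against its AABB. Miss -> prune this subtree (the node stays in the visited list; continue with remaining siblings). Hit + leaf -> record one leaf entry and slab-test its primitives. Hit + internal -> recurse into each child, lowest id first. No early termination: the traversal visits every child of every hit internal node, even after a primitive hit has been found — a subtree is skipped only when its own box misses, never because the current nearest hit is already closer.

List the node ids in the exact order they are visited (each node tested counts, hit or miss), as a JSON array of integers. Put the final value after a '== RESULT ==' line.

Walk:
N0 x:[24,106/3] y:[19,47] z:[17,61/2] -> hit [24,61/2], descend [9, 18]
  N9 x:[24,86/3] y:[20,47] z:[17,61/2] -> hit [24,86/3], descend [5, 16]
    N5 x:[25,82/3] y:[24,47] z:[17,55/2] -> hit [25,82/3], descend [17, 19]
      N17 x:[80/3,82/3] y:[24,30] z:[53/2,55/2] -> hit [80/3,82/3] leaf, test {P2@t=80/3}
      N19 x:[25,82/3] y:[32,47] z:[17,21] -> miss, prune
    N16 x:[24,86/3] y:[20,25] z:[47/2,61/2] -> hit [24,25], descend [8, 12]
      N8 x:[85/3,86/3] y:[23,24] z:[55/2,61/2] -> miss, prune
      N12 x:[24,77/3] y:[20,25] z:[47/2,51/2] -> hit [24,25] leaf, test {P10@t=24}
  N18 x:[88/3,106/3] y:[19,45] z:[18,61/2] -> hit [88/3,61/2], descend [4, 13]
    N4 x:[100/3,106/3] y:[19,38] z:[18,29] -> miss, prune
    N13 x:[88/3,94/3] y:[36,45] z:[39/2,61/2] -> miss, prune

Summary -> nodes [0, 9, 5, 17, 19, 16, 8, 12, 18, 4, 13]; box-tests=11; leaf-entries=2; first=P10

== RESULT ==
[0, 9, 5, 17, 19, 16, 8, 12, 18, 4, 13]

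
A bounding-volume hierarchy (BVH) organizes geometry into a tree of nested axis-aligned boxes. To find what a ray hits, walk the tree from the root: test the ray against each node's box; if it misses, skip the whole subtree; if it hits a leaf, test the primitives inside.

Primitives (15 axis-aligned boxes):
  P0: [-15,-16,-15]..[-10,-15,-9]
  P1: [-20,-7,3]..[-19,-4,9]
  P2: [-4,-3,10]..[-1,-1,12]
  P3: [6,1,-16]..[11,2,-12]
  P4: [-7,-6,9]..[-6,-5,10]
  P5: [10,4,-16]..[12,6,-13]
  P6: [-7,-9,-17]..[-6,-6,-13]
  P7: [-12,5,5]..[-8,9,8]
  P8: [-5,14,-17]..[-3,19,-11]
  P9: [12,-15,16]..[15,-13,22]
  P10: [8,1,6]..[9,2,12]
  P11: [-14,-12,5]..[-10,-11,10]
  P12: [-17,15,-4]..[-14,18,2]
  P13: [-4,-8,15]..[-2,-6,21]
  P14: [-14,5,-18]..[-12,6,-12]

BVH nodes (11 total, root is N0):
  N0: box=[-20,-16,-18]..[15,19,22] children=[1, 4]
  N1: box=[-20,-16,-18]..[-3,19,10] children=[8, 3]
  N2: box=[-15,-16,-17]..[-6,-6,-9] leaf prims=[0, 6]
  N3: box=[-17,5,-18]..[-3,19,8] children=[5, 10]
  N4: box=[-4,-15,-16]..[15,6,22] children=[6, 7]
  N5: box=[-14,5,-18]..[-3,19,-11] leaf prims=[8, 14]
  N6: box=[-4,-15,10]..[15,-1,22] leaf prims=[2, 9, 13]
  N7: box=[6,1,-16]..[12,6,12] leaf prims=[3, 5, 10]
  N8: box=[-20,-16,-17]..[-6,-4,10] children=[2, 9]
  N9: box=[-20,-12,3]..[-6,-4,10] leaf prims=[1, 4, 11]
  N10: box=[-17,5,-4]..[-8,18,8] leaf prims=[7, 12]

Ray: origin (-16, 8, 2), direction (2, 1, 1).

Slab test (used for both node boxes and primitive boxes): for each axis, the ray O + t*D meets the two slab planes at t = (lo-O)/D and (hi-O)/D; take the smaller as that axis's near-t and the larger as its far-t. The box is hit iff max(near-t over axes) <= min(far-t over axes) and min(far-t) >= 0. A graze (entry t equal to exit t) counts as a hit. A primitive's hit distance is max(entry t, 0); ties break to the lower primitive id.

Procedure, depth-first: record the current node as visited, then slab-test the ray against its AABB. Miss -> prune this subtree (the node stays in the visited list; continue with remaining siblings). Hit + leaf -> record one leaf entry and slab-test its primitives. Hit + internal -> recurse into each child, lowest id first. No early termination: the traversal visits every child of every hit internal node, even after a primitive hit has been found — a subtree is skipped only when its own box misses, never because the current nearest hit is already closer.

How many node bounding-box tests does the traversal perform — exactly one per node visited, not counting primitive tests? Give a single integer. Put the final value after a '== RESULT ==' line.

Walk:
N0 x:[-2,31/2] y:[-24,11] z:[-20,20] -> hit [-2,11], descend [1, 4]
  N1 x:[-2,13/2] y:[-24,11] z:[-20,8] -> hit [-2,13/2], descend [3, 8]
    N3 x:[-1/2,13/2] y:[-3,11] z:[-20,6] -> hit [-1/2,6], descend [5, 10]
      N5 x:[1,13/2] y:[-3,11] z:[-20,-13] -> miss, prune
      N10 x:[-1/2,4] y:[-3,10] z:[-6,6] -> hit [-1/2,4] leaf, test {P7(miss), P12(miss)}
    N8 x:[-2,5] y:[-24,-12] z:[-19,8] -> miss, prune
  N4 x:[6,31/2] y:[-23,-2] z:[-18,20] -> miss, prune

7 AABB tests over nodes [0, 1, 3, 5, 10, 8, 4]; 1 leaf entered; closest miss.

== RESULT ==
7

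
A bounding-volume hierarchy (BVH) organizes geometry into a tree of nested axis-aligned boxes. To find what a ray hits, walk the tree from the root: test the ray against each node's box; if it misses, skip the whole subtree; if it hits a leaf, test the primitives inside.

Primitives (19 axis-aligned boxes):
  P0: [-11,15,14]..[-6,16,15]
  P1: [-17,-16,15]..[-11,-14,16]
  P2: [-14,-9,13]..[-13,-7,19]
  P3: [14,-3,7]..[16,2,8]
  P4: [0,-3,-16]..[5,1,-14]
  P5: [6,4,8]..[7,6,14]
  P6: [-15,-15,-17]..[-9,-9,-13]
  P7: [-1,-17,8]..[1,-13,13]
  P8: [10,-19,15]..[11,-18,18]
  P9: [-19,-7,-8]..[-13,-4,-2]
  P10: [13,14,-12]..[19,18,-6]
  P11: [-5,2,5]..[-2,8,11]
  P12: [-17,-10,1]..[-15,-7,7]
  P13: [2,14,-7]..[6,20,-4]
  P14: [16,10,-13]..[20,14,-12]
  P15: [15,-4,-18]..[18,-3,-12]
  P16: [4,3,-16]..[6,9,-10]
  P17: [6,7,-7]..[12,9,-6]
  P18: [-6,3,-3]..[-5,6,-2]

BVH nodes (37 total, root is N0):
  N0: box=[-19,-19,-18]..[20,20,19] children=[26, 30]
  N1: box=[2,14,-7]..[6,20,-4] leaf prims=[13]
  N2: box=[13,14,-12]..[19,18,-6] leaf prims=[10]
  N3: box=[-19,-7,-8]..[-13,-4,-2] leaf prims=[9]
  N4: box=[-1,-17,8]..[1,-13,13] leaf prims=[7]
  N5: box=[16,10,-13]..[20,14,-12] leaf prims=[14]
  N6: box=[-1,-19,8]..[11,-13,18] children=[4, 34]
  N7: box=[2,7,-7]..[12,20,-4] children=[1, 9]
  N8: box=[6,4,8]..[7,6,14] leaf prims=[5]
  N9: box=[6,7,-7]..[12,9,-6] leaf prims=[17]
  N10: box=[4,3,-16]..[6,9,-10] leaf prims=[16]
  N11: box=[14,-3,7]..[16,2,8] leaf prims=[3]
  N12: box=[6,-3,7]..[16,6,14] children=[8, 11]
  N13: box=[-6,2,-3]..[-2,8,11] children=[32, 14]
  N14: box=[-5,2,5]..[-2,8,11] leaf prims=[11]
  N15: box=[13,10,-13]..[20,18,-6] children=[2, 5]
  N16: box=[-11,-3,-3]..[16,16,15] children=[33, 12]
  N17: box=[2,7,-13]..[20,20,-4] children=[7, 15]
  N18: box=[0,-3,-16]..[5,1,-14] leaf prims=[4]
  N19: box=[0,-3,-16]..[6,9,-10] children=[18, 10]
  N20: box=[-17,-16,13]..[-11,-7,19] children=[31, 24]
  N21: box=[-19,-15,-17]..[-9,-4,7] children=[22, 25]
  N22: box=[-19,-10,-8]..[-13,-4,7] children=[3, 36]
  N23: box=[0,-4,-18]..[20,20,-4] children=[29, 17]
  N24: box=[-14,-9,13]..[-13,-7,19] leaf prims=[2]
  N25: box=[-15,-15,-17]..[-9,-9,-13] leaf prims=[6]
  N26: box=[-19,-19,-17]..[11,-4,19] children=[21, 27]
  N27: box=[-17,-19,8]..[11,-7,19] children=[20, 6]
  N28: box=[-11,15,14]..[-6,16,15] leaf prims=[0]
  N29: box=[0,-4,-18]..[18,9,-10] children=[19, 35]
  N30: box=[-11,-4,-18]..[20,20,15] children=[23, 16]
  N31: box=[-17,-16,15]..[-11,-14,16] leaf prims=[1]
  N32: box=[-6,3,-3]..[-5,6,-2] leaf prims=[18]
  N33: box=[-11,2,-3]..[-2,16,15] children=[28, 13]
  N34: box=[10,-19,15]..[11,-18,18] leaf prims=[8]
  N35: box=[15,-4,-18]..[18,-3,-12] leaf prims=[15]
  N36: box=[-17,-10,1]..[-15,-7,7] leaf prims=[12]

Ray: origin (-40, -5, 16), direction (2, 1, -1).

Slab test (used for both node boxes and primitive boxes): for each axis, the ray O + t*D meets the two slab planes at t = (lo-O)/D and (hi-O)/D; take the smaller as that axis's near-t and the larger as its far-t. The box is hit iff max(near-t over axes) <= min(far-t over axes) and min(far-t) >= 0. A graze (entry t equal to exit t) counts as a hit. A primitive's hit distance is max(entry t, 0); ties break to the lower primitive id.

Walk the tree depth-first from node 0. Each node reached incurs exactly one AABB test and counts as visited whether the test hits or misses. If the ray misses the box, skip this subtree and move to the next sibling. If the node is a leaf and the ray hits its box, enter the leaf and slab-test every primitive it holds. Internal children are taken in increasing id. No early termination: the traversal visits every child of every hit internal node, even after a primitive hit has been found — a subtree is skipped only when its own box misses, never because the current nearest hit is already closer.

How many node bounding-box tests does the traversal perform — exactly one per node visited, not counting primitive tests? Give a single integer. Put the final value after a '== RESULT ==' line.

Trace the traversal:
N0 x:[21/2,30] y:[-14,25] z:[-3,34] -> hit [21/2,25], descend [26, 30]
  N26 x:[21/2,51/2] y:[-14,1] z:[-3,33] -> miss, prune
  N30 x:[29/2,30] y:[1,25] z:[1,34] -> hit [29/2,25], descend [16, 23]
    N16 x:[29/2,28] y:[2,21] z:[1,19] -> hit [29/2,19], descend [12, 33]
      N12 x:[23,28] y:[2,11] z:[2,9] -> miss, prune
      N33 x:[29/2,19] y:[7,21] z:[1,19] -> hit [29/2,19], descend [13, 28]
        N13 x:[17,19] y:[7,13] z:[5,19] -> miss, prune
        N28 x:[29/2,17] y:[20,21] z:[1,2] -> miss, prune
    N23 x:[20,30] y:[1,25] z:[20,34] -> hit [20,25], descend [17, 29]
      N17 x:[21,30] y:[12,25] z:[20,29] -> hit [21,25], descend [7, 15]
        N7 x:[21,26] y:[12,25] z:[20,23] -> hit [21,23], descend [1, 9]
          N1 x:[21,23] y:[19,25] z:[20,23] -> hit [21,23] leaf, test {P13@t=21}
          N9 x:[23,26] y:[12,14] z:[22,23] -> miss, prune
        N15 x:[53/2,30] y:[15,23] z:[22,29] -> miss, prune
      N29 x:[20,29] y:[1,14] z:[26,34] -> miss, prune

Visited [0, 26, 30, 16, 12, 33, 13, 28, 23, 17, 7, 1, 9, 15, 29]. Tests: 15 box, 1 leaf. Nearest: P13.

== RESULT ==
15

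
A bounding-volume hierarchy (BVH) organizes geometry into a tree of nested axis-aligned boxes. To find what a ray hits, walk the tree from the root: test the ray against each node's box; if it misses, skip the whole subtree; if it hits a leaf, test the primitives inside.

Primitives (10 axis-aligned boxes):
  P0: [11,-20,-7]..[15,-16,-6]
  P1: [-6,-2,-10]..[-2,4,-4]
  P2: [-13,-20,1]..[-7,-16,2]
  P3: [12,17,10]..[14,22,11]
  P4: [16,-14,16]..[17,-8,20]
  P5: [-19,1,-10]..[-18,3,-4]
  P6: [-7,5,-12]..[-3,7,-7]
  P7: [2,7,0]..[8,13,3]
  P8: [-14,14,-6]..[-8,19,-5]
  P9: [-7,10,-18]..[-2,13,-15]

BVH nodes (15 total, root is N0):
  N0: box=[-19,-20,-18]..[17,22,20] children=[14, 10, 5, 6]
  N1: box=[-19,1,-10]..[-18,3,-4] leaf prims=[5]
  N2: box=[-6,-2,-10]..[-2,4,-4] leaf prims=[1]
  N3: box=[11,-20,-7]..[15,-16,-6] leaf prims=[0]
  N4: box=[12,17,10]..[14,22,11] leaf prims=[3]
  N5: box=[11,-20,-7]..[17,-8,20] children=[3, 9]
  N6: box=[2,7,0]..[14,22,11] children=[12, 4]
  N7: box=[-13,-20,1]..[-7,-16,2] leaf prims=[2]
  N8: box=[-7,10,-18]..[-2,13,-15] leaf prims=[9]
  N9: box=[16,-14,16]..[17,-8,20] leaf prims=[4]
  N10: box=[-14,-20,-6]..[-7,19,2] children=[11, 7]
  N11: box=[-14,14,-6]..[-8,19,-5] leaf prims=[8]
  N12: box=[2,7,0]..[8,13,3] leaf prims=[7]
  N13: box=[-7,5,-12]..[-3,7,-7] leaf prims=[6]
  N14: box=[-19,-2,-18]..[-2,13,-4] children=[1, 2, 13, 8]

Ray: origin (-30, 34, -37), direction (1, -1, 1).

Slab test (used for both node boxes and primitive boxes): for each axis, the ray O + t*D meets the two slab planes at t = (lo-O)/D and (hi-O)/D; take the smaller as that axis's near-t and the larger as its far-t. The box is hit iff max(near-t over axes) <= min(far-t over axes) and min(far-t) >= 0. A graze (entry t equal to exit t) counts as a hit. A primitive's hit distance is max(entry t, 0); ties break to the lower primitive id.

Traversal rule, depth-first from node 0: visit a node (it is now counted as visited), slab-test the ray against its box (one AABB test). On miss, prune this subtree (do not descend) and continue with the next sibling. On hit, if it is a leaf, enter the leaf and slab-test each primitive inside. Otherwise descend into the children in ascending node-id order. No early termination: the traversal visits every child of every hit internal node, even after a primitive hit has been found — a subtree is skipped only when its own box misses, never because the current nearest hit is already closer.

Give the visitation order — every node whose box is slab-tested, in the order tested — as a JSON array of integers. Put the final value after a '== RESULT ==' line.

Walk:
N0 x:[11,47] y:[12,54] z:[19,57] -> hit [19,47], descend [5, 6, 10, 14]
  N5 x:[41,47] y:[42,54] z:[30,57] -> hit [42,47], descend [3, 9]
    N3 x:[41,45] y:[50,54] z:[30,31] -> miss, prune
    N9 x:[46,47] y:[42,48] z:[53,57] -> miss, prune
  N6 x:[32,44] y:[12,27] z:[37,48] -> miss, prune
  N10 x:[16,23] y:[15,54] z:[31,39] -> miss, prune
  N14 x:[11,28] y:[21,36] z:[19,33] -> hit [21,28], descend [1, 2, 8, 13]
    N1 x:[11,12] y:[31,33] z:[27,33] -> miss, prune
    N2 x:[24,28] y:[30,36] z:[27,33] -> miss, prune
    N8 x:[23,28] y:[21,24] z:[19,22] -> miss, prune
    N13 x:[23,27] y:[27,29] z:[25,30] -> hit [27,27] leaf, test {P6@t=27}

Visited [0, 5, 3, 9, 6, 10, 14, 1, 2, 8, 13]. Tests: 11 box, 1 leaf. Nearest: P6.

== RESULT ==
[0, 5, 3, 9, 6, 10, 14, 1, 2, 8, 13]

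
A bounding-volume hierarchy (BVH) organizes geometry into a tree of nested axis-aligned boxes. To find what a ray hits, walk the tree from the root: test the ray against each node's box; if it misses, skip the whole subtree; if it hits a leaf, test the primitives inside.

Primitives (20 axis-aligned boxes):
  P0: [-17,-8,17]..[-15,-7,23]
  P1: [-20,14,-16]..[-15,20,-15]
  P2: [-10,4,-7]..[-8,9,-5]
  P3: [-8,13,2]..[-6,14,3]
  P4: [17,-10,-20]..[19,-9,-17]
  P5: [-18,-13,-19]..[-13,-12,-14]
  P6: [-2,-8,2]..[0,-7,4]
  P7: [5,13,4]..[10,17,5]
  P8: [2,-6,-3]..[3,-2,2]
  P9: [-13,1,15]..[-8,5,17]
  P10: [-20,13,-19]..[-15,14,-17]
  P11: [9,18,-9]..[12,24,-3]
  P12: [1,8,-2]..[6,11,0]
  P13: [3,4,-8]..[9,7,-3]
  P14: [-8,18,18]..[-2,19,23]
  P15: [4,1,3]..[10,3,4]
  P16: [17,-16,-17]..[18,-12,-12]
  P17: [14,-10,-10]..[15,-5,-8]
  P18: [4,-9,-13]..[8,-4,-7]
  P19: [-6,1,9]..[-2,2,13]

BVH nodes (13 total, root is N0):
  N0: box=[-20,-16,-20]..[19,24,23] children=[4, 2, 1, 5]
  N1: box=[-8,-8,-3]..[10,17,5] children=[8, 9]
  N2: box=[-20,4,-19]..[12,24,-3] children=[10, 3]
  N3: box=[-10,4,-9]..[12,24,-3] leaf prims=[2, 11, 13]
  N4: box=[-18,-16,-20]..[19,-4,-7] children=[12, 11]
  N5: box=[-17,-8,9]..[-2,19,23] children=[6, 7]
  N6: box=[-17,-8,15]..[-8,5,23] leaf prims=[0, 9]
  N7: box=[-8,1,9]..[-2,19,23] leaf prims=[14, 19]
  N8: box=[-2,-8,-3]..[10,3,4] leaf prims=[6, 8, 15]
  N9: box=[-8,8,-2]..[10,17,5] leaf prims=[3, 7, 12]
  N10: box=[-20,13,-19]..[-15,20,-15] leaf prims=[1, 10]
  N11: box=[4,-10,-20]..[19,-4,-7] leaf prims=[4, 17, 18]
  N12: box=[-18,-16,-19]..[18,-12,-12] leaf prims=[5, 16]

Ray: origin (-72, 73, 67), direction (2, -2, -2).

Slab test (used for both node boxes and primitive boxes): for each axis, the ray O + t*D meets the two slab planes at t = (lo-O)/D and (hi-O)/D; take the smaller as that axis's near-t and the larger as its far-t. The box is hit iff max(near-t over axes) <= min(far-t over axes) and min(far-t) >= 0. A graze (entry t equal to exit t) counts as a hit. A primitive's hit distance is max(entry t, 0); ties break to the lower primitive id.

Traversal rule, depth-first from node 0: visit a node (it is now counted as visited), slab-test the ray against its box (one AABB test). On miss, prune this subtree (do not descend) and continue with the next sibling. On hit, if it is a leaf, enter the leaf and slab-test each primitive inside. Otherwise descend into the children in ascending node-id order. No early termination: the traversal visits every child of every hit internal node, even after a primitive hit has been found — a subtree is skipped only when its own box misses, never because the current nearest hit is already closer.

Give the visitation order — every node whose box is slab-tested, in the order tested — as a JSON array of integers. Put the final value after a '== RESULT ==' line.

Walk:
N0 x:[26,91/2] y:[49/2,89/2] z:[22,87/2] -> hit [26,87/2], descend [1, 2, 4, 5]
  N1 x:[32,41] y:[28,81/2] z:[31,35] -> hit [32,35], descend [8, 9]
    N8 x:[35,41] y:[35,81/2] z:[63/2,35] -> hit [35,35] leaf, test {P6(miss), P8(miss), P15(miss)}
    N9 x:[32,41] y:[28,65/2] z:[31,69/2] -> hit [32,65/2] leaf, test {P3(miss), P7(miss), P12(miss)}
  N2 x:[26,42] y:[49/2,69/2] z:[35,43] -> miss, prune
  N4 x:[27,91/2] y:[77/2,89/2] z:[37,87/2] -> hit [77/2,87/2], descend [11, 12]
    N11 x:[38,91/2] y:[77/2,83/2] z:[37,87/2] -> hit [77/2,83/2] leaf, test {P4(miss), P17(miss), P18@t=77/2}
    N12 x:[27,45] y:[85/2,89/2] z:[79/2,43] -> hit [85/2,43] leaf, test {P5(miss), P16(miss)}
  N5 x:[55/2,35] y:[27,81/2] z:[22,29] -> hit [55/2,29], descend [6, 7]
    N6 x:[55/2,32] y:[34,81/2] z:[22,26] -> miss, prune
    N7 x:[32,35] y:[27,36] z:[22,29] -> miss, prune

Visited [0, 1, 8, 9, 2, 4, 11, 12, 5, 6, 7]. Tests: 11 box, 4 leaf. Nearest: P18.

== RESULT ==
[0, 1, 8, 9, 2, 4, 11, 12, 5, 6, 7]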